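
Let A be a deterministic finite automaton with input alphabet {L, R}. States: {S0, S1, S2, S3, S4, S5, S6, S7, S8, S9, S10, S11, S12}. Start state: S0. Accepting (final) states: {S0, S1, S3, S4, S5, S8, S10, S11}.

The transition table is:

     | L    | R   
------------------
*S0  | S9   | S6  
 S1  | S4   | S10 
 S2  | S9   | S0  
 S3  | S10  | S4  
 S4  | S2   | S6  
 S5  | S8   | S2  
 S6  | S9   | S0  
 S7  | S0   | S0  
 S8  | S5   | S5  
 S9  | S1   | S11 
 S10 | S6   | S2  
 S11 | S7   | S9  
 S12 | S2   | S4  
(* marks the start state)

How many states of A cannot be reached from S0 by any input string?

4

BFS from S0 reaches {S0, S1, S2, S4, S6, S7, S9, S10, S11}; the 4 state(s) S3, S5, S8, S12 are never visited.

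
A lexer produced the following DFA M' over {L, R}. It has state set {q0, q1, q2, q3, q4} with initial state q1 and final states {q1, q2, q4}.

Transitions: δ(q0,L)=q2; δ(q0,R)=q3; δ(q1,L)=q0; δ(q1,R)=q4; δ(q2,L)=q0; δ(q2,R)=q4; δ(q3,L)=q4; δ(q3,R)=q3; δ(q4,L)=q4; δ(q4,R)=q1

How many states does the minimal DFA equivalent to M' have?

P0 = {q1,q2,q4} | {q0,q3}.
On input L, block {q1,q2,q4} splits into {q1,q2} and {q4}.
Refine {q0,q3} on symbol L: members go to different blocks, giving {q0} and {q3}.
Stable partition: {q1,q2} | {q0} | {q4} | {q3} — 4 equivalence classes.

4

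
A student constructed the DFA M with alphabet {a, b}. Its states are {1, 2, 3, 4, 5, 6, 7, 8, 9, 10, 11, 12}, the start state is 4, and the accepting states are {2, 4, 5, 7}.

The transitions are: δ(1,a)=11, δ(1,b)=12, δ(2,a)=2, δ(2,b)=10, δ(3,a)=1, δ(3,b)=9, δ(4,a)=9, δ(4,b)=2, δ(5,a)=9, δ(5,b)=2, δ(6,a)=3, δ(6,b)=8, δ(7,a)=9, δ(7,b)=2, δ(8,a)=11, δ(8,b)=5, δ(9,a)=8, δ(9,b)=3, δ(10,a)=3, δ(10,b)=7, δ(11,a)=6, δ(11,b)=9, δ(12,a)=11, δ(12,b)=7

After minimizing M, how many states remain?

6

Every state is reachable, so we keep all 12.
Initial partition by acceptance: {2,4,5,7} | {1,3,6,8,9,10,11,12}.
On input a, block {2,4,5,7} splits into {4,5,7} and {2}.
On input b, block {1,3,6,8,9,10,11,12} splits into {1,3,6,9,11} and {8,10,12}.
Refine {1,3,6,9,11} on symbol a: members go to different blocks, giving {1,3,6,11} and {9}.
On input b, block {1,3,6,11} splits into {1,6} and {3,11}.
Stable partition: {4,5,7} | {1,6} | {2} | {8,10,12} | {9} | {3,11} — 6 equivalence classes.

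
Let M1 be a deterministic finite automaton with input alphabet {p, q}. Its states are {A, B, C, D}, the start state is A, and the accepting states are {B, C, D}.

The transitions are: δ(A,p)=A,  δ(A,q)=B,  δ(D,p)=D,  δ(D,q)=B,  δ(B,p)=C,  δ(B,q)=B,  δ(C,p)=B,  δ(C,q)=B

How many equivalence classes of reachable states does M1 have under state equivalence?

2

Reachable states from the start: {A,B,C}. Unreachable: {D} — drop them.
Start with accepting vs non-accepting: {B,C} | {A}.
Stable partition: {B,C} | {A} — 2 equivalence classes.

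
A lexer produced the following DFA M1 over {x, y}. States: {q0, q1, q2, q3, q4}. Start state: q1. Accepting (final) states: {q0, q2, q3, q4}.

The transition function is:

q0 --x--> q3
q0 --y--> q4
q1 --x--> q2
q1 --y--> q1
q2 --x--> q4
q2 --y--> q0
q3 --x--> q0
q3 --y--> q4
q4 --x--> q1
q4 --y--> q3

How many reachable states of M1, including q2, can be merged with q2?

1

Every state is reachable, so we keep all 5.
Initial partition by acceptance: {q0,q2,q3,q4} | {q1}.
On input x, block {q0,q2,q3,q4} splits into {q0,q2,q3} and {q4}.
Split {q0,q2,q3} by δ(·,x) → {q0,q3} and {q2}.
No further refinement is possible. Final partition (4 blocks): {q0,q3} | {q1} | {q4} | {q2}.
The equivalence class containing q2 is {q2}, of size 1.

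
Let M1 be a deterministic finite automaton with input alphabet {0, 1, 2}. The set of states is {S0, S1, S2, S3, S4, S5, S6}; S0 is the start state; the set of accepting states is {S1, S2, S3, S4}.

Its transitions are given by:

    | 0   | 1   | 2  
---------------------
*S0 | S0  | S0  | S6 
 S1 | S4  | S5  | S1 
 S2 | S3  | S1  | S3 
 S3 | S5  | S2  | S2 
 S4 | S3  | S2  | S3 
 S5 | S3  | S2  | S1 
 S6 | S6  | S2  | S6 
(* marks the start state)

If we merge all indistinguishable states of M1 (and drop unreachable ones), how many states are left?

Every state is reachable, so we keep all 7.
Initial partition by acceptance: {S1,S2,S3,S4} | {S0,S5,S6}.
On input 0, block {S1,S2,S3,S4} splits into {S1,S2,S4} and {S3}.
On input 0, block {S1,S2,S4} splits into {S2,S4} and {S1}.
Refine {S2,S4} on symbol 1: members go to different blocks, giving {S2} and {S4}.
On input 0, block {S0,S5,S6} splits into {S0,S6} and {S5}.
On input 1, block {S0,S6} splits into {S0} and {S6}.
The partition is now stable with 7 blocks: {S2} | {S0} | {S3} | {S1} | {S4} | {S5} | {S6}.

7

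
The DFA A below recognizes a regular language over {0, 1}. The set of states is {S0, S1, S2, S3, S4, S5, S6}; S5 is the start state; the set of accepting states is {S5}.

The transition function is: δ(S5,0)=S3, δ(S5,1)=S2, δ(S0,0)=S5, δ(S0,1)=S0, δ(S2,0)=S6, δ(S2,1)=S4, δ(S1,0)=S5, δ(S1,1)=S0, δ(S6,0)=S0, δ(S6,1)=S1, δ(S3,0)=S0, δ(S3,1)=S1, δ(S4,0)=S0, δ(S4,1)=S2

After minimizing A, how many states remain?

5

P0 = {S5} | {S0,S1,S2,S3,S4,S6}.
Split {S0,S1,S2,S3,S4,S6} by δ(·,0) → {S2,S3,S4,S6} and {S0,S1}.
Split {S2,S3,S4,S6} by δ(·,0) → {S3,S4,S6} and {S2}.
On input 1, block {S3,S4,S6} splits into {S3,S6} and {S4}.
No further refinement is possible. Final partition (5 blocks): {S5} | {S3,S6} | {S0,S1} | {S2} | {S4}.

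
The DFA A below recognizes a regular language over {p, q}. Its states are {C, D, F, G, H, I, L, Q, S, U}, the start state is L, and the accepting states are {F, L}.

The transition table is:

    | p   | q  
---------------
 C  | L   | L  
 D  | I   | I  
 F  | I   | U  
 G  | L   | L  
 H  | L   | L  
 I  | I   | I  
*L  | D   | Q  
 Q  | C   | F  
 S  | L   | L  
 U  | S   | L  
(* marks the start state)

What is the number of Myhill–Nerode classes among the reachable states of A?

4

Reachable states from the start: {C,D,F,I,L,Q,S,U}. Unreachable: {G,H} — drop them.
P0 = {F,L} | {C,D,I,Q,S,U}.
On input p, block {C,D,I,Q,S,U} splits into {D,I,Q,U} and {C,S}.
Refine {D,I,Q,U} on symbol p: members go to different blocks, giving {Q,U} and {D,I}.
The partition is now stable with 4 blocks: {F,L} | {Q,U} | {C,S} | {D,I}.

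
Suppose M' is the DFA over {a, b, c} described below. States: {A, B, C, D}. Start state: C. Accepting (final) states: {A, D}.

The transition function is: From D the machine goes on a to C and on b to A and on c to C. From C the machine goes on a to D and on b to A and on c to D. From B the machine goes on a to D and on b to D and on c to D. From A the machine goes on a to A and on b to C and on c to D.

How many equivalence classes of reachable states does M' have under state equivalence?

First remove the unreachable states {B}; 3 states remain.
Start with accepting vs non-accepting: {A,D} | {C}.
Refine {A,D} on symbol a: members go to different blocks, giving {A} and {D}.
Stable partition: {A} | {C} | {D} — 3 equivalence classes.

3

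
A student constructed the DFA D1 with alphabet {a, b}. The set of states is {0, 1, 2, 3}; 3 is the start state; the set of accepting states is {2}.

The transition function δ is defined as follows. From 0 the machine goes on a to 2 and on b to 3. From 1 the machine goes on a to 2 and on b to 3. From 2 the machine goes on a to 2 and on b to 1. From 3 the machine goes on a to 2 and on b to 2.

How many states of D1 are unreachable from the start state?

Starting at 3 and following transitions, the reachable set is {1, 2, 3}. That leaves 0 unreachable — 1 in total.

1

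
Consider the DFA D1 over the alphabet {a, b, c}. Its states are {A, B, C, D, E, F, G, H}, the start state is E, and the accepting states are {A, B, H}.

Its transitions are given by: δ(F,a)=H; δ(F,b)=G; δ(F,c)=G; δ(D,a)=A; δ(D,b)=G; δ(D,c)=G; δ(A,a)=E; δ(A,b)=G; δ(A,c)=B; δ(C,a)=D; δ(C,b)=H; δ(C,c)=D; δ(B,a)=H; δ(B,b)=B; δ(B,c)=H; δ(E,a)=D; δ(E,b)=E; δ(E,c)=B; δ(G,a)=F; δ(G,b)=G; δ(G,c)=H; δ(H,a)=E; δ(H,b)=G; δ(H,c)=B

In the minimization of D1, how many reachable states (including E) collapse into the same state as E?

First remove the unreachable states {C}; 7 states remain.
Start with accepting vs non-accepting: {A,B,H} | {D,E,F,G}.
Refine {A,B,H} on symbol a: members go to different blocks, giving {A,H} and {B}.
On input a, block {D,E,F,G} splits into {D,F} and {E,G}.
Split {E,G} by δ(·,c) → {E} and {G}.
The partition is now stable with 5 blocks: {A,H} | {D,F} | {B} | {E} | {G}.
State E belongs to the block {E}, which has 1 states.

1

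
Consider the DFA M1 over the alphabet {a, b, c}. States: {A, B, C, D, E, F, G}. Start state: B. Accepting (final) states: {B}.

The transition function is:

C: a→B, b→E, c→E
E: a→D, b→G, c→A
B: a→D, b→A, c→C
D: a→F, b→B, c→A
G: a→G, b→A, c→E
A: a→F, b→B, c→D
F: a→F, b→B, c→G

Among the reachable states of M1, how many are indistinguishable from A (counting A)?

P0 = {B} | {A,C,D,E,F,G}.
Refine {A,C,D,E,F,G} on symbol a: members go to different blocks, giving {A,D,E,F,G} and {C}.
Split {A,D,E,F,G} by δ(·,b) → {A,D,F} and {E,G}.
On input c, block {A,D,F} splits into {A,D} and {F}.
Refine {E,G} on symbol a: members go to different blocks, giving {E} and {G}.
No further refinement is possible. Final partition (6 blocks): {B} | {A,D} | {C} | {E} | {F} | {G}.
State A belongs to the block {A,D}, which has 2 states.

2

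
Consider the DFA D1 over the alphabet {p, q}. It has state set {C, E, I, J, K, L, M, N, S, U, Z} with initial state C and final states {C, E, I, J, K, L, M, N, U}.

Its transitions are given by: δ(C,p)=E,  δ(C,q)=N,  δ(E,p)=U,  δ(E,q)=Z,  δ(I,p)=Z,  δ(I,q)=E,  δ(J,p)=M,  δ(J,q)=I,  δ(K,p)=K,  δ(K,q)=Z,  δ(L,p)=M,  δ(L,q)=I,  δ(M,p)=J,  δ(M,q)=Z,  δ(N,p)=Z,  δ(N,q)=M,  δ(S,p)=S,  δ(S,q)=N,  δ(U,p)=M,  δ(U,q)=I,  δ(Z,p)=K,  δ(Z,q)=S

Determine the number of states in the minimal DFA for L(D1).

6

Reachable states from the start: {C,E,I,J,K,M,N,S,U,Z}. Unreachable: {L} — drop them.
Initial partition by acceptance: {C,E,I,J,K,M,N,U} | {S,Z}.
Split {C,E,I,J,K,M,N,U} by δ(·,p) → {C,E,J,K,M,U} and {I,N}.
Split {C,E,J,K,M,U} by δ(·,q) → {C,J,U} and {E,K,M}.
Split {S,Z} by δ(·,p) → {S} and {Z}.
Refine {E,K,M} on symbol p: members go to different blocks, giving {E,M} and {K}.
No further refinement is possible. Final partition (6 blocks): {C,J,U} | {S} | {I,N} | {E,M} | {Z} | {K}.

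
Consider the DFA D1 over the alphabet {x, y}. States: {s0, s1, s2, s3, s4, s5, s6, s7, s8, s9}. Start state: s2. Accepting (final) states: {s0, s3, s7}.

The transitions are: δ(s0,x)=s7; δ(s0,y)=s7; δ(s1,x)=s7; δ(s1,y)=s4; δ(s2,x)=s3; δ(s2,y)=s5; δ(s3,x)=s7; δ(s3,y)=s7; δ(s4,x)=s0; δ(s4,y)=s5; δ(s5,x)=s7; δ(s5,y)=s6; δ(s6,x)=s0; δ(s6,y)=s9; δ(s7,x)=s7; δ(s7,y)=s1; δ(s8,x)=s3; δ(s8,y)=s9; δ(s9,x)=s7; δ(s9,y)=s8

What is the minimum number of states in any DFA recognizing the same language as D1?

4

All states are reachable from the start state.
Initial partition by acceptance: {s0,s3,s7} | {s1,s2,s4,s5,s6,s8,s9}.
Refine {s0,s3,s7} on symbol y: members go to different blocks, giving {s0,s3} and {s7}.
On input x, block {s1,s2,s4,s5,s6,s8,s9} splits into {s2,s4,s6,s8} and {s1,s5,s9}.
Stable partition: {s0,s3} | {s2,s4,s6,s8} | {s7} | {s1,s5,s9} — 4 equivalence classes.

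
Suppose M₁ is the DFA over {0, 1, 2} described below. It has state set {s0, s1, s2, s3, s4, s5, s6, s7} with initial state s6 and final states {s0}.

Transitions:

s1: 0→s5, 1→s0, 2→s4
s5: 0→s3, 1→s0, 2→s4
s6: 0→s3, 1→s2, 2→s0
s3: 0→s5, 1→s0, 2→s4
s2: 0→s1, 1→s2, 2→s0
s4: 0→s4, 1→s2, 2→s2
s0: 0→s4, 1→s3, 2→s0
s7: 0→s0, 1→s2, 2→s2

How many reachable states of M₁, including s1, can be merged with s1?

3

Reachable states from the start: {s0,s1,s2,s3,s4,s5,s6}. Unreachable: {s7} — drop them.
P0 = {s0} | {s1,s2,s3,s4,s5,s6}.
On input 1, block {s1,s2,s3,s4,s5,s6} splits into {s1,s3,s5} and {s2,s4,s6}.
Refine {s2,s4,s6} on symbol 0: members go to different blocks, giving {s2,s6} and {s4}.
Stable partition: {s0} | {s1,s3,s5} | {s2,s6} | {s4} — 4 equivalence classes.
The equivalence class containing s1 is {s1,s3,s5}, of size 3.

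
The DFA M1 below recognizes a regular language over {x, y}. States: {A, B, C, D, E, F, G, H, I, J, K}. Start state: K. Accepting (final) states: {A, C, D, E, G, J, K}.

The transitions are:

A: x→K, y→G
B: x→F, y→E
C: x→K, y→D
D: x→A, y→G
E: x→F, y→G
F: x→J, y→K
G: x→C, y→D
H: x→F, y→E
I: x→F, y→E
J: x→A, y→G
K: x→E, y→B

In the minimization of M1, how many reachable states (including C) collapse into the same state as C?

2

First remove the unreachable states {H,I}; 9 states remain.
P0 = {A,C,D,E,G,J,K} | {B,F}.
Refine {A,C,D,E,G,J,K} on symbol x: members go to different blocks, giving {A,C,D,G,J,K} and {E}.
Split {A,C,D,G,J,K} by δ(·,x) → {A,C,D,G,J} and {K}.
On input x, block {A,C,D,G,J} splits into {D,G,J} and {A,C}.
Refine {B,F} on symbol x: members go to different blocks, giving {B} and {F}.
Stable partition: {D,G,J} | {B} | {E} | {K} | {A,C} | {F} — 6 equivalence classes.
State C belongs to the block {A,C}, which has 2 states.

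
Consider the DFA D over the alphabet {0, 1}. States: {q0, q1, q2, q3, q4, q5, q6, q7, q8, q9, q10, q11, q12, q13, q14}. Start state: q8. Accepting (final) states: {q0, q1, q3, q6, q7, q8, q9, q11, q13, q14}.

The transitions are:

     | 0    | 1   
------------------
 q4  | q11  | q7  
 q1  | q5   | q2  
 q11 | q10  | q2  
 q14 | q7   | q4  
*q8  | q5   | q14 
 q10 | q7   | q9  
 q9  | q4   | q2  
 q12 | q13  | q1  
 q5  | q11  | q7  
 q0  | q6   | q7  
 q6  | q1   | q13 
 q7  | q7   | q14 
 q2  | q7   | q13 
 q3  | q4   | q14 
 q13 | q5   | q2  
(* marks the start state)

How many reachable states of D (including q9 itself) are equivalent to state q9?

2

Reachable states from the start: {q2,q4,q5,q7,q8,q9,q10,q11,q13,q14}. Unreachable: {q0,q1,q3,q6,q12} — drop them.
P0 = {q7,q8,q9,q11,q13,q14} | {q2,q4,q5,q10}.
Refine {q7,q8,q9,q11,q13,q14} on symbol 0: members go to different blocks, giving {q8,q9,q11,q13} and {q7,q14}.
On input 1, block {q8,q9,q11,q13} splits into {q9,q11,q13} and {q8}.
On input 0, block {q2,q4,q5,q10} splits into {q2,q10} and {q4,q5}.
Refine {q9,q11,q13} on symbol 0: members go to different blocks, giving {q9,q13} and {q11}.
Split {q7,q14} by δ(·,1) → {q7} and {q14}.
No further refinement is possible. Final partition (7 blocks): {q9,q13} | {q2,q10} | {q7} | {q8} | {q4,q5} | {q11} | {q14}.
The equivalence class containing q9 is {q9,q13}, of size 2.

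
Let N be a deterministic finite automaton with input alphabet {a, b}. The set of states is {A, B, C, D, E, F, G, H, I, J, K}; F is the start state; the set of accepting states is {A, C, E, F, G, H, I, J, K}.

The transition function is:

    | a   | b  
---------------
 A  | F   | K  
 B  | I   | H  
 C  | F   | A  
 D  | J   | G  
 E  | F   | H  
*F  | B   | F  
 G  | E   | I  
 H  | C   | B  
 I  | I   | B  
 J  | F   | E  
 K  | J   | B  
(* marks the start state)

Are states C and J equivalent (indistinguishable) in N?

Reachable states from the start: {A,B,C,E,F,H,I,J,K}. Unreachable: {D,G} — drop them.
Initial partition by acceptance: {A,C,E,F,H,I,J,K} | {B}.
Refine {A,C,E,F,H,I,J,K} on symbol a: members go to different blocks, giving {A,C,E,H,I,J,K} and {F}.
On input a, block {A,C,E,H,I,J,K} splits into {A,C,E,J} and {H,I,K}.
Split {A,C,E,J} by δ(·,b) → {A,E} and {C,J}.
Refine {H,I,K} on symbol a: members go to different blocks, giving {H,K} and {I}.
The partition is now stable with 6 blocks: {A,E} | {B} | {F} | {H,K} | {C,J} | {I}.
C and J lie in the same block of the stable partition, so they are equivalent — no string distinguishes them.

Yes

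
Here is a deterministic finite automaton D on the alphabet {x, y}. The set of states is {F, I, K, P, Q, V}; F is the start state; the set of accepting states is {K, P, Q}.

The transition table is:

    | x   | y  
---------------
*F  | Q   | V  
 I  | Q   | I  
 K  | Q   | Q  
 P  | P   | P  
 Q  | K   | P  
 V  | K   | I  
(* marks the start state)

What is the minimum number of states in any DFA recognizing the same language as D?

Every state is reachable, so we keep all 6.
Initial partition by acceptance: {K,P,Q} | {F,I,V}.
No further refinement is possible. Final partition (2 blocks): {K,P,Q} | {F,I,V}.

2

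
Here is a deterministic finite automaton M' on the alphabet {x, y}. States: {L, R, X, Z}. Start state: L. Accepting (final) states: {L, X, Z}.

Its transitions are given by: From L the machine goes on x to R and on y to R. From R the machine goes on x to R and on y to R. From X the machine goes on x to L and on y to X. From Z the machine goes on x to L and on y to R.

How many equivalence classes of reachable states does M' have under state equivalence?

States {X,Z} cannot be reached from the start state, so discard them.
P0 = {L} | {R}.
The partition is now stable with 2 blocks: {L} | {R}.

2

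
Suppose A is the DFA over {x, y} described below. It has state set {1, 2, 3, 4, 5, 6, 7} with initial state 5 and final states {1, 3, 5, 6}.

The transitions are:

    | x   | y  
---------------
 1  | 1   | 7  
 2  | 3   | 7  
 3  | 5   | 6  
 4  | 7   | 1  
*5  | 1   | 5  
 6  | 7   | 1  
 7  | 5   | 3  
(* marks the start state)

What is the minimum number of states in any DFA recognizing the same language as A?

First remove the unreachable states {2,4}; 5 states remain.
Initial partition by acceptance: {1,3,5,6} | {7}.
Refine {1,3,5,6} on symbol x: members go to different blocks, giving {1,3,5} and {6}.
On input y, block {1,3,5} splits into {1} and {3} and {5}.
The partition is now stable with 5 blocks: {1} | {7} | {6} | {3} | {5}.

5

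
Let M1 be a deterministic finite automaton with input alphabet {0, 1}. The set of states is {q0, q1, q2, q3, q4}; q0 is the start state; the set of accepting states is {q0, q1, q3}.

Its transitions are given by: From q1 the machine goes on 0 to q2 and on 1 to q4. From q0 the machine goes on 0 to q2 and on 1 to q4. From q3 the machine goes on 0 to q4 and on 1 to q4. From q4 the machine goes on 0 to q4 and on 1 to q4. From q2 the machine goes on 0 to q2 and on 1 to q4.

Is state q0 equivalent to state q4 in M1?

No

Reachable states from the start: {q0,q2,q4}. Unreachable: {q1,q3} — drop them.
P0 = {q0} | {q2,q4}.
No further refinement is possible. Final partition (2 blocks): {q0} | {q2,q4}.
q0 and q4 end up in different blocks, so they are distinguishable. For instance, the string 'ε' is accepted from only q0.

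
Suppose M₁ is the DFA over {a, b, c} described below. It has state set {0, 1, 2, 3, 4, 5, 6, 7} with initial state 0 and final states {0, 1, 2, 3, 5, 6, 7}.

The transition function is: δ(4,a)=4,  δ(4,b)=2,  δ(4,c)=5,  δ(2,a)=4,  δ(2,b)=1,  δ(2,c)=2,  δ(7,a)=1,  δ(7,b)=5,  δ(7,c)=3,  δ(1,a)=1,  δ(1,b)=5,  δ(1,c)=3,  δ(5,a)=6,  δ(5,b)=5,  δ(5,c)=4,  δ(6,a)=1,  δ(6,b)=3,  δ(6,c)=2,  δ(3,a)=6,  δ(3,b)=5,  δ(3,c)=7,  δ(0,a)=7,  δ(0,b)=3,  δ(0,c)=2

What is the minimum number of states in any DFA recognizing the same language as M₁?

Every state is reachable, so we keep all 8.
Start with accepting vs non-accepting: {0,1,2,3,5,6,7} | {4}.
Split {0,1,2,3,5,6,7} by δ(·,a) → {0,1,3,5,6,7} and {2}.
Refine {0,1,3,5,6,7} on symbol c: members go to different blocks, giving {1,3,7} and {0,6} and {5}.
Refine {1,3,7} on symbol a: members go to different blocks, giving {1,7} and {3}.
Stable partition: {1,7} | {4} | {2} | {0,6} | {5} | {3} — 6 equivalence classes.

6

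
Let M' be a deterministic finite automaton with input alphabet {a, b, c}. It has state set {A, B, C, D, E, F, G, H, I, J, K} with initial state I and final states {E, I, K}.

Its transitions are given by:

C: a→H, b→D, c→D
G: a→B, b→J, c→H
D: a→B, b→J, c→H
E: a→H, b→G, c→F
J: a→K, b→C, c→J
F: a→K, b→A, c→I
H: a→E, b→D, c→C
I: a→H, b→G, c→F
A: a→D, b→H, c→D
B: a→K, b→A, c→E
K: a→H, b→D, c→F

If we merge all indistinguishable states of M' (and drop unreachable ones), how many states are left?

7

All states are reachable from the start state.
Initial partition by acceptance: {E,I,K} | {A,B,C,D,F,G,H,J}.
On input a, block {A,B,C,D,F,G,H,J} splits into {A,C,D,G} and {B,F,H,J}.
On input a, block {A,C,D,G} splits into {C,D,G} and {A}.
Split {C,D,G} by δ(·,b) → {D,G} and {C}.
Refine {B,F,H,J} on symbol b: members go to different blocks, giving {B,F} and {H} and {J}.
Stable partition: {E,I,K} | {D,G} | {B,F} | {A} | {C} | {H} | {J} — 7 equivalence classes.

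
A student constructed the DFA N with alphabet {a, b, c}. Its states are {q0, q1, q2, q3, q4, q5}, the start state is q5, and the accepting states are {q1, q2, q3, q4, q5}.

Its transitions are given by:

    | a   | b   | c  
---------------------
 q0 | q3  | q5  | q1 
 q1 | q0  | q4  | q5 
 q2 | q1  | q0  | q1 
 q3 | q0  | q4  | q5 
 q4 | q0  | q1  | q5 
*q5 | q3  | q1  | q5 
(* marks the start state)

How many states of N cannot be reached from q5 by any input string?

No path from q5 leads to q2; the other 5 states are all reachable.

1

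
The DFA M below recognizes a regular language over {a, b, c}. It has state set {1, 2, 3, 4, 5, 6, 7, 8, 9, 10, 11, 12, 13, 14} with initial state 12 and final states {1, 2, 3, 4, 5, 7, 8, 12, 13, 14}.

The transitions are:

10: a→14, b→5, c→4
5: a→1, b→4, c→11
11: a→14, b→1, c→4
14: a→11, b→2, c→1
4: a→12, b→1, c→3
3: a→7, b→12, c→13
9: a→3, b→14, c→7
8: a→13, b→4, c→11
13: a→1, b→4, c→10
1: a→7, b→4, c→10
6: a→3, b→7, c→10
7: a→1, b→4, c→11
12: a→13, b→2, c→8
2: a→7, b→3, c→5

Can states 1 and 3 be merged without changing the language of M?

First remove the unreachable states {6,9}; 12 states remain.
P0 = {1,2,3,4,5,7,8,12,13,14} | {10,11}.
Refine {1,2,3,4,5,7,8,12,13,14} on symbol a: members go to different blocks, giving {1,2,3,4,5,7,8,12,13} and {14}.
Split {1,2,3,4,5,7,8,12,13} by δ(·,c) → {1,5,7,8,13} and {2,3,4,12}.
Refine {2,3,4,12} on symbol a: members go to different blocks, giving {2,3,12} and {4}.
Stable partition: {1,5,7,8,13} | {10,11} | {14} | {2,3,12} | {4} — 5 equivalence classes.
1 and 3 end up in different blocks, so they are distinguishable. For instance, the string 'c' is accepted from only 3.

No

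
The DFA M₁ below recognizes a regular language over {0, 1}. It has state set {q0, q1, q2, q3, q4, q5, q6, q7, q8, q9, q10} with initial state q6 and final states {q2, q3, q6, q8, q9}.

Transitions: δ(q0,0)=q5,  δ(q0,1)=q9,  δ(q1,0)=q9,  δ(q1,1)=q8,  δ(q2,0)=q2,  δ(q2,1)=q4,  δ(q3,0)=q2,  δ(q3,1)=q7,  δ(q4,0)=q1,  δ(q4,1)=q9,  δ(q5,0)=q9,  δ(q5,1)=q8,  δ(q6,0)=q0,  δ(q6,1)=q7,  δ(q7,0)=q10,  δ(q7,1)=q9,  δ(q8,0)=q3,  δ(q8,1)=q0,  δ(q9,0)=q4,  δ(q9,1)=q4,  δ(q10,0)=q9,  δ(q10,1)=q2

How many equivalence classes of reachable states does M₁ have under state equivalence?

4

Every state is reachable, so we keep all 11.
Initial partition by acceptance: {q2,q3,q6,q8,q9} | {q0,q1,q4,q5,q7,q10}.
Split {q2,q3,q6,q8,q9} by δ(·,0) → {q2,q3,q8} and {q6,q9}.
On input 0, block {q0,q1,q4,q5,q7,q10} splits into {q0,q4,q7} and {q1,q5,q10}.
The partition is now stable with 4 blocks: {q2,q3,q8} | {q0,q4,q7} | {q6,q9} | {q1,q5,q10}.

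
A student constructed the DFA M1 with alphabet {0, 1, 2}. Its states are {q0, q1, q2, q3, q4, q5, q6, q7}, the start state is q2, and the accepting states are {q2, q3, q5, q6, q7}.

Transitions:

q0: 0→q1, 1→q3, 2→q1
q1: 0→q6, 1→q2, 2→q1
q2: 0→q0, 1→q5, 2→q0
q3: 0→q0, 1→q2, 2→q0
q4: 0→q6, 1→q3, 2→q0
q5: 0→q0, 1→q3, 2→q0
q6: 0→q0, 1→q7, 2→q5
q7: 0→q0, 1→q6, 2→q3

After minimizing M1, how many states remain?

4

First remove the unreachable states {q4}; 7 states remain.
Initial partition by acceptance: {q2,q3,q5,q6,q7} | {q0,q1}.
On input 2, block {q2,q3,q5,q6,q7} splits into {q2,q3,q5} and {q6,q7}.
Refine {q0,q1} on symbol 0: members go to different blocks, giving {q0} and {q1}.
Stable partition: {q2,q3,q5} | {q0} | {q6,q7} | {q1} — 4 equivalence classes.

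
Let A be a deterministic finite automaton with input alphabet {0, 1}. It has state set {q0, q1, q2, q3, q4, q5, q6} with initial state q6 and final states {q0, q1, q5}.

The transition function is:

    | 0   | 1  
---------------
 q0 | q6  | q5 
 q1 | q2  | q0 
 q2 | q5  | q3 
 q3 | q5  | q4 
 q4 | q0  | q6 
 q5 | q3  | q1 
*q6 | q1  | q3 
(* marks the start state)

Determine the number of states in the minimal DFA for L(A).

Initial partition by acceptance: {q0,q1,q5} | {q2,q3,q4,q6}.
No further refinement is possible. Final partition (2 blocks): {q0,q1,q5} | {q2,q3,q4,q6}.

2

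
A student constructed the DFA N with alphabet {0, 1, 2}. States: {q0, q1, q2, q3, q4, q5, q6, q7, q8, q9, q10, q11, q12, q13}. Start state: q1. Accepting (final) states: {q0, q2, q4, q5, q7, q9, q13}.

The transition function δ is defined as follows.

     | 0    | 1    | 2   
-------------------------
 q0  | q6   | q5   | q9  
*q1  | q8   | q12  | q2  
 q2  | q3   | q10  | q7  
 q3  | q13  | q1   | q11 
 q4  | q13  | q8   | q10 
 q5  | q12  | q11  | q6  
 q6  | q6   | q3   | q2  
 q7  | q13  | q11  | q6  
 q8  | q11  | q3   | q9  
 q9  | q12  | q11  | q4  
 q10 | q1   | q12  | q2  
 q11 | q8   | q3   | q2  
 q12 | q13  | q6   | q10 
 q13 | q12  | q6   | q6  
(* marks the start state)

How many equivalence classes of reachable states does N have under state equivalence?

Reachable states from the start: {q1,q2,q3,q4,q6,q7,q8,q9,q10,q11,q12,q13}. Unreachable: {q0,q5} — drop them.
Start with accepting vs non-accepting: {q2,q4,q7,q9,q13} | {q1,q3,q6,q8,q10,q11,q12}.
Split {q2,q4,q7,q9,q13} by δ(·,0) → {q2,q9,q13} and {q4,q7}.
Refine {q2,q9,q13} on symbol 2: members go to different blocks, giving {q2,q9} and {q13}.
Split {q1,q3,q6,q8,q10,q11,q12} by δ(·,0) → {q1,q6,q8,q10,q11} and {q3,q12}.
The partition is now stable with 5 blocks: {q2,q9} | {q1,q6,q8,q10,q11} | {q4,q7} | {q13} | {q3,q12}.

5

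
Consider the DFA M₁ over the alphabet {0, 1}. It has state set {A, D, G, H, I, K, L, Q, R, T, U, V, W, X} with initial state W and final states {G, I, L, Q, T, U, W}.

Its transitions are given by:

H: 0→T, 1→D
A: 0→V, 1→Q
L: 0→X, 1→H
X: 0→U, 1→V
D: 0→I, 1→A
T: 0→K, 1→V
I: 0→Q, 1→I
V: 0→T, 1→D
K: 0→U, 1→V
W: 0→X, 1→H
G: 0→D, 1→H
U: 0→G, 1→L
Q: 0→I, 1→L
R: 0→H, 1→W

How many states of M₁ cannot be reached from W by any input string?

1

BFS from W reaches {A, D, G, H, I, K, L, Q, T, U, V, W, X}; the 1 state(s) R are never visited.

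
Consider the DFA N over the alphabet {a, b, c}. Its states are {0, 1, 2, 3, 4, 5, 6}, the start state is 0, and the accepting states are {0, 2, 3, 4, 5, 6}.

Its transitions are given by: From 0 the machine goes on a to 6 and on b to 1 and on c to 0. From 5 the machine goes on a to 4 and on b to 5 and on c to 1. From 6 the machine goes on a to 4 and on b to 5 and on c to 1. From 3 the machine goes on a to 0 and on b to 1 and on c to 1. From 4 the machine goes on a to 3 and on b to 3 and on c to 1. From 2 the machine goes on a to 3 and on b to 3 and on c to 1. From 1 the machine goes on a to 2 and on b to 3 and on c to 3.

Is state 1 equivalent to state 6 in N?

No

All states are reachable from the start state.
Initial partition by acceptance: {0,2,3,4,5,6} | {1}.
On input b, block {0,2,3,4,5,6} splits into {2,4,5,6} and {0,3}.
On input a, block {2,4,5,6} splits into {2,4} and {5,6}.
Refine {0,3} on symbol a: members go to different blocks, giving {0} and {3}.
No further refinement is possible. Final partition (5 blocks): {2,4} | {1} | {0} | {5,6} | {3}.
1 and 6 end up in different blocks, so they are distinguishable. For instance, the string 'ε' is accepted from only 6.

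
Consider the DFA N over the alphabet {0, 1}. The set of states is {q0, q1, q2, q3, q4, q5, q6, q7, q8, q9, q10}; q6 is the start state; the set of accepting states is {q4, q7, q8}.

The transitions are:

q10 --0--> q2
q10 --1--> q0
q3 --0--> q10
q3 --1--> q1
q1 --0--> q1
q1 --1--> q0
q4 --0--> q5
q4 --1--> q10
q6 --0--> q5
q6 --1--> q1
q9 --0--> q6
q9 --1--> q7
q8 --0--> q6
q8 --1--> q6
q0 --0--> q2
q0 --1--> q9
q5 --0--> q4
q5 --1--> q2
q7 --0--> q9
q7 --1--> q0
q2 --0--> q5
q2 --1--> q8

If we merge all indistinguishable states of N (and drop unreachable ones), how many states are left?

10

States {q3} cannot be reached from the start state, so discard them.
P0 = {q4,q7,q8} | {q0,q1,q2,q5,q6,q9,q10}.
On input 0, block {q0,q1,q2,q5,q6,q9,q10} splits into {q0,q1,q2,q6,q9,q10} and {q5}.
Split {q4,q7,q8} by δ(·,0) → {q7,q8} and {q4}.
Refine {q0,q1,q2,q6,q9,q10} on symbol 0: members go to different blocks, giving {q0,q1,q9,q10} and {q2,q6}.
Refine {q7,q8} on symbol 0: members go to different blocks, giving {q7} and {q8}.
Split {q0,q1,q9,q10} by δ(·,0) → {q0,q9,q10} and {q1}.
Refine {q0,q9,q10} on symbol 1: members go to different blocks, giving {q0,q10} and {q9}.
Split {q0,q10} by δ(·,1) → {q0} and {q10}.
Refine {q2,q6} on symbol 1: members go to different blocks, giving {q2} and {q6}.
No further refinement is possible. Final partition (10 blocks): {q7} | {q0} | {q5} | {q4} | {q2} | {q8} | {q1} | {q9} | {q10} | {q6}.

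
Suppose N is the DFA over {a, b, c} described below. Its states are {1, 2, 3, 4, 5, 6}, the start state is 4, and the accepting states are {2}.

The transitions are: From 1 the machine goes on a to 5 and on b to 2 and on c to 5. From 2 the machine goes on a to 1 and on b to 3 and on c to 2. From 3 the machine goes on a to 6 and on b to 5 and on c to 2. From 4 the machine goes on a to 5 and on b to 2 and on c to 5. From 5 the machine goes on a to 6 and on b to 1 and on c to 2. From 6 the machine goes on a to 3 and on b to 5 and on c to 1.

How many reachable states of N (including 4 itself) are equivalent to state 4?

2

Every state is reachable, so we keep all 6.
Start with accepting vs non-accepting: {2} | {1,3,4,5,6}.
On input b, block {1,3,4,5,6} splits into {3,5,6} and {1,4}.
Split {3,5,6} by δ(·,b) → {3,6} and {5}.
Split {3,6} by δ(·,c) → {3} and {6}.
Stable partition: {2} | {3} | {1,4} | {5} | {6} — 5 equivalence classes.
The equivalence class containing 4 is {1,4}, of size 2.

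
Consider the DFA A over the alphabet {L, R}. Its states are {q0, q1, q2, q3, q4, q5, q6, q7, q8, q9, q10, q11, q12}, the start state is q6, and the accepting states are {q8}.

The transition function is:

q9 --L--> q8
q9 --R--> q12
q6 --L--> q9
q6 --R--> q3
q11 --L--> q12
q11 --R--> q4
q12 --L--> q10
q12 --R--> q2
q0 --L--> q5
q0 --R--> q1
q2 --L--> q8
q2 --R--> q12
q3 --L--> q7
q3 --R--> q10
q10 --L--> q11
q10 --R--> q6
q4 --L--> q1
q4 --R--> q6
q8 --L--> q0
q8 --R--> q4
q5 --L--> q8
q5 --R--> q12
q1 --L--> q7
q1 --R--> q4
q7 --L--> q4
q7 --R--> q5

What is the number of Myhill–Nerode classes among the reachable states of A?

6

Every state is reachable, so we keep all 13.
P0 = {q8} | {q0,q1,q2,q3,q4,q5,q6,q7,q9,q10,q11,q12}.
Refine {q0,q1,q2,q3,q4,q5,q6,q7,q9,q10,q11,q12} on symbol L: members go to different blocks, giving {q0,q1,q3,q4,q6,q7,q10,q11,q12} and {q2,q5,q9}.
Refine {q0,q1,q3,q4,q6,q7,q10,q11,q12} on symbol L: members go to different blocks, giving {q1,q3,q4,q7,q10,q11,q12} and {q0,q6}.
Split {q1,q3,q4,q7,q10,q11,q12} by δ(·,R) → {q1,q3,q11} and {q4,q10} and {q7,q12}.
No further refinement is possible. Final partition (6 blocks): {q8} | {q1,q3,q11} | {q2,q5,q9} | {q0,q6} | {q4,q10} | {q7,q12}.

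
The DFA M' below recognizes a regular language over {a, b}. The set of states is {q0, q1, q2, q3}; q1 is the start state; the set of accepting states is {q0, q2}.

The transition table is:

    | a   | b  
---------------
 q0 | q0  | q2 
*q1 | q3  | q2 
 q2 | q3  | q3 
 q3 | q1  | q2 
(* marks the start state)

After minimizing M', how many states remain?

First remove the unreachable states {q0}; 3 states remain.
Start with accepting vs non-accepting: {q2} | {q1,q3}.
Stable partition: {q2} | {q1,q3} — 2 equivalence classes.

2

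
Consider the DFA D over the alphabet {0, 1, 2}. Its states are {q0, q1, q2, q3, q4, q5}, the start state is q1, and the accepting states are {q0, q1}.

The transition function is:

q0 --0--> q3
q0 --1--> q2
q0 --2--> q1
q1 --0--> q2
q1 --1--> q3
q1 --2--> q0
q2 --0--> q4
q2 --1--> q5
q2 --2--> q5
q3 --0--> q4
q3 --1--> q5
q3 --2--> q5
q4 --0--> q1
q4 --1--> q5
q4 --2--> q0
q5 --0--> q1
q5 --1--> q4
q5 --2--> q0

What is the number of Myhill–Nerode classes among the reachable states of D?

3

Every state is reachable, so we keep all 6.
Start with accepting vs non-accepting: {q0,q1} | {q2,q3,q4,q5}.
Split {q2,q3,q4,q5} by δ(·,0) → {q2,q3} and {q4,q5}.
No further refinement is possible. Final partition (3 blocks): {q0,q1} | {q2,q3} | {q4,q5}.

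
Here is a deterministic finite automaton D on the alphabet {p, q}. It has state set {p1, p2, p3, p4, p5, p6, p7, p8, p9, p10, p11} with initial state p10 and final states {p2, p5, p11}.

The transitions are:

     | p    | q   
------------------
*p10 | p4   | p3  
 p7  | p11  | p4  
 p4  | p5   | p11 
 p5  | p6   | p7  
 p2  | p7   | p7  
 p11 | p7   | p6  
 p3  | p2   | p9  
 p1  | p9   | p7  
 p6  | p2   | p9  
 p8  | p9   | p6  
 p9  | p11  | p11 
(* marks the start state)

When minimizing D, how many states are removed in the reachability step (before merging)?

BFS from p10 reaches {p2, p3, p4, p5, p6, p7, p9, p10, p11}; the 2 state(s) p1, p8 are never visited.

2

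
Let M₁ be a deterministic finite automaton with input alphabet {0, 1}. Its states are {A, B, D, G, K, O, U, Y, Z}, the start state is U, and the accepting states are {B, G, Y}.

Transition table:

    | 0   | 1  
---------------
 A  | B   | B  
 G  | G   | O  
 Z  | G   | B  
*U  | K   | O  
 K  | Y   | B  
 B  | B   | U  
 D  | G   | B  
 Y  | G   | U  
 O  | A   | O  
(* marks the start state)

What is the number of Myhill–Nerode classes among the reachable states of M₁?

Reachable states from the start: {A,B,G,K,O,U,Y}. Unreachable: {D,Z} — drop them.
P0 = {B,G,Y} | {A,K,O,U}.
On input 0, block {A,K,O,U} splits into {A,K} and {O,U}.
Stable partition: {B,G,Y} | {A,K} | {O,U} — 3 equivalence classes.

3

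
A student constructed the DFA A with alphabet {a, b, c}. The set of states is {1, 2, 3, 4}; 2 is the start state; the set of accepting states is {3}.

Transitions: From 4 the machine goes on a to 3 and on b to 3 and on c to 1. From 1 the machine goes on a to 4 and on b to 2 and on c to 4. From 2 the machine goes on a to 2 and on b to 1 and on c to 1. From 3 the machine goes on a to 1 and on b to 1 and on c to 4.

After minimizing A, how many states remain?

4

All states are reachable from the start state.
Initial partition by acceptance: {3} | {1,2,4}.
On input a, block {1,2,4} splits into {1,2} and {4}.
On input a, block {1,2} splits into {1} and {2}.
Stable partition: {3} | {1} | {4} | {2} — 4 equivalence classes.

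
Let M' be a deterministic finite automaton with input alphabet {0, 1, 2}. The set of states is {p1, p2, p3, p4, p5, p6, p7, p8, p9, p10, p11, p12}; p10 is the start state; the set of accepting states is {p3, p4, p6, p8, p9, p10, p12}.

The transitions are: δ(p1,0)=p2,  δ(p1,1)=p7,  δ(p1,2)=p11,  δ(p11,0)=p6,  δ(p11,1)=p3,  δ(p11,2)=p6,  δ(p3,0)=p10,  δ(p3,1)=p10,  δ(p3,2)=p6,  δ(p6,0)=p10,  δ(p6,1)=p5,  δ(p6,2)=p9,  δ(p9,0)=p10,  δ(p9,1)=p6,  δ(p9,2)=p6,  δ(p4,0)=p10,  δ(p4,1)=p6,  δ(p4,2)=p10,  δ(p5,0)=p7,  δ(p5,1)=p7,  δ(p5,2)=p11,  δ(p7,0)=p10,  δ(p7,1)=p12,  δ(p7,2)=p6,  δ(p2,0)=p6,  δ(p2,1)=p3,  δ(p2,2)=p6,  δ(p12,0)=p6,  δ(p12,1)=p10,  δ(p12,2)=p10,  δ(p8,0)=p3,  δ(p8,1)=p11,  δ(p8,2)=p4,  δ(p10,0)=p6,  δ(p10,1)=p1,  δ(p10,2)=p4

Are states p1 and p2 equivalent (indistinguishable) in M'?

No

Reachable states from the start: {p1,p2,p3,p4,p5,p6,p7,p9,p10,p11,p12}. Unreachable: {p8} — drop them.
Initial partition by acceptance: {p3,p4,p6,p9,p10,p12} | {p1,p2,p5,p7,p11}.
Refine {p3,p4,p6,p9,p10,p12} on symbol 1: members go to different blocks, giving {p3,p4,p9,p12} and {p6,p10}.
Refine {p1,p2,p5,p7,p11} on symbol 0: members go to different blocks, giving {p2,p7,p11} and {p1,p5}.
No further refinement is possible. Final partition (4 blocks): {p3,p4,p9,p12} | {p2,p7,p11} | {p6,p10} | {p1,p5}.
p1 and p2 end up in different blocks, so they are distinguishable. For instance, the string '0' is accepted from only p2.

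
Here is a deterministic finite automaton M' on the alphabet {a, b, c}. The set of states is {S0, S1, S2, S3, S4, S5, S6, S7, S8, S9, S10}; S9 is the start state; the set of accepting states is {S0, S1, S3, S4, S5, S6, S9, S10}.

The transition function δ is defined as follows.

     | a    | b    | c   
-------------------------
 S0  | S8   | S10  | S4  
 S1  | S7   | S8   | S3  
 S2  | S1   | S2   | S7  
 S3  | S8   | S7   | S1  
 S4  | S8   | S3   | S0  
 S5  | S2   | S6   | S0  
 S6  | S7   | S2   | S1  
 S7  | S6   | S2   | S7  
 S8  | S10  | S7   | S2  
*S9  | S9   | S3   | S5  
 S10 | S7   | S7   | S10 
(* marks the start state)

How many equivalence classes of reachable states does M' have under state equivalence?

Start with accepting vs non-accepting: {S0,S1,S3,S4,S5,S6,S9,S10} | {S2,S7,S8}.
On input a, block {S0,S1,S3,S4,S5,S6,S9,S10} splits into {S0,S1,S3,S4,S5,S6,S10} and {S9}.
On input b, block {S0,S1,S3,S4,S5,S6,S10} splits into {S1,S3,S6,S10} and {S0,S4,S5}.
The partition is now stable with 4 blocks: {S1,S3,S6,S10} | {S2,S7,S8} | {S9} | {S0,S4,S5}.

4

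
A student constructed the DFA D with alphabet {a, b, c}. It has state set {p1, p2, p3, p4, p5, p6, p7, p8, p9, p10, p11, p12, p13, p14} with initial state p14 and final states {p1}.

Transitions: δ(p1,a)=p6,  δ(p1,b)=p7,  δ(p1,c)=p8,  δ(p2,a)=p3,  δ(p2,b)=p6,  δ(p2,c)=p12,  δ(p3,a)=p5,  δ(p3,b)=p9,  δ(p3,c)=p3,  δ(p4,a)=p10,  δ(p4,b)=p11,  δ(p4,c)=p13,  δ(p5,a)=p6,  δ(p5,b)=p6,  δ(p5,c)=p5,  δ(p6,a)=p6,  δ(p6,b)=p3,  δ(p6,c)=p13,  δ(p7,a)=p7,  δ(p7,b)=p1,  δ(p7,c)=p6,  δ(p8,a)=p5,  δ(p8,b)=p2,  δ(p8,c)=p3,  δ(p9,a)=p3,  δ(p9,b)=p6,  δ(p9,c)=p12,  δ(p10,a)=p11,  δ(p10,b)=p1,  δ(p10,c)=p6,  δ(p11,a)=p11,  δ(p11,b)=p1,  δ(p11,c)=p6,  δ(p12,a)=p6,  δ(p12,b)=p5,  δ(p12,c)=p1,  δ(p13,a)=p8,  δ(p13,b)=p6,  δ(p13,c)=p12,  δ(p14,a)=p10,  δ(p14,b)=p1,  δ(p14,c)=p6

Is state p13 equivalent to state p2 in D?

Yes

Reachable states from the start: {p1,p2,p3,p5,p6,p7,p8,p9,p10,p11,p12,p13,p14}. Unreachable: {p4} — drop them.
Start with accepting vs non-accepting: {p1} | {p2,p3,p5,p6,p7,p8,p9,p10,p11,p12,p13,p14}.
On input b, block {p2,p3,p5,p6,p7,p8,p9,p10,p11,p12,p13,p14} splits into {p2,p3,p5,p6,p8,p9,p12,p13} and {p7,p10,p11,p14}.
Refine {p2,p3,p5,p6,p8,p9,p12,p13} on symbol c: members go to different blocks, giving {p2,p3,p5,p6,p8,p9,p13} and {p12}.
Refine {p2,p3,p5,p6,p8,p9,p13} on symbol c: members go to different blocks, giving {p3,p5,p6,p8} and {p2,p9,p13}.
Split {p3,p5,p6,p8} by δ(·,b) → {p3,p8} and {p5,p6}.
Split {p5,p6} by δ(·,b) → {p5} and {p6}.
The partition is now stable with 7 blocks: {p1} | {p3,p8} | {p7,p10,p11,p14} | {p12} | {p2,p9,p13} | {p5} | {p6}.
p13 and p2 lie in the same block of the stable partition, so they are equivalent — no string distinguishes them.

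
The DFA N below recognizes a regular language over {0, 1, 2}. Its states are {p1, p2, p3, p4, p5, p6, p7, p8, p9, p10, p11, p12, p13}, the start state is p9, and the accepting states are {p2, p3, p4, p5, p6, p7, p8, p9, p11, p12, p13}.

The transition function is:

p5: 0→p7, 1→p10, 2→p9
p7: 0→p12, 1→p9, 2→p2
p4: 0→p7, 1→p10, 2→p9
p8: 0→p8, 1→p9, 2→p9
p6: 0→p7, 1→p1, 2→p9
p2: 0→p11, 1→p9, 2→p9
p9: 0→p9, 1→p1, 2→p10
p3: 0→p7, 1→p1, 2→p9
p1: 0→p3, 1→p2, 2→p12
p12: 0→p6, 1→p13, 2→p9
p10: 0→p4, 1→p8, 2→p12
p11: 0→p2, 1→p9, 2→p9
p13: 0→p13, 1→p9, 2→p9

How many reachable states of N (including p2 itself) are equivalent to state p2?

States {p5} cannot be reached from the start state, so discard them.
Initial partition by acceptance: {p2,p3,p4,p6,p7,p8,p9,p11,p12,p13} | {p1,p10}.
On input 1, block {p2,p3,p4,p6,p7,p8,p9,p11,p12,p13} splits into {p2,p7,p8,p11,p12,p13} and {p3,p4,p6,p9}.
Split {p2,p7,p8,p11,p12,p13} by δ(·,0) → {p2,p7,p8,p11,p13} and {p12}.
Refine {p2,p7,p8,p11,p13} on symbol 0: members go to different blocks, giving {p2,p8,p11,p13} and {p7}.
Refine {p3,p4,p6,p9} on symbol 0: members go to different blocks, giving {p3,p4,p6} and {p9}.
No further refinement is possible. Final partition (6 blocks): {p2,p8,p11,p13} | {p1,p10} | {p3,p4,p6} | {p12} | {p7} | {p9}.
State p2 belongs to the block {p2,p8,p11,p13}, which has 4 states.

4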